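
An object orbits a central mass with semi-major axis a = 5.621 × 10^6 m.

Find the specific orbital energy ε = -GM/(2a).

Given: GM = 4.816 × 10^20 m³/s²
a = 5.621 × 10^6 m
GM = 4.816 × 10^20 m³/s²
2a = 1.1242 × 10^7 m
ε = −GM/(2a) = -4.28394 × 10^13 J/kg ≈ -4.284 × 10^4 GJ/kg

Final answer: -4.284 × 10^4 GJ/kg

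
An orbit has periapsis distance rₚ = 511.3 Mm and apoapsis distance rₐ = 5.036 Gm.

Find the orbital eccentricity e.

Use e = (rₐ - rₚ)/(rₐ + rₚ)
rₚ = 511.3 Mm = 5.113 × 10^8 m
rₐ = 5.036 Gm = 5.036 × 10^9 m
rₐ − rₚ = 4.5247 × 10^9 m
rₐ + rₚ = 5.5473 × 10^9 m
e = (rₐ − rₚ)/(rₐ + rₚ) = 0.815658

Final answer: e = 0.8157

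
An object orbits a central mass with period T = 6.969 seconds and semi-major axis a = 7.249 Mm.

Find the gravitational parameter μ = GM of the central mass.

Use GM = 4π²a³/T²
T = 6.969 seconds
a = 7.249 Mm = 7.249 × 10^6 m
a³ = 3.8092 × 10^20 m³
T² = 48.567 s²
GM = 4π² × (3.8092 × 10^20) / 48.567 = 3.09637 × 10^20 m³/s²
GM ≈ 3.096 × 10^20 m³/s²

Final answer: GM = 3.096 × 10^20 m³/s²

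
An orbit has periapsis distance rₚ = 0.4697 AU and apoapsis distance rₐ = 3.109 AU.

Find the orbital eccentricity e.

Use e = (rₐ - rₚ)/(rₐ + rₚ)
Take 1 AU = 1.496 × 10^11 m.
rₚ = 0.4697 AU = 7.02671 × 10^10 m
rₐ = 3.109 AU = 4.65106 × 10^11 m
rₐ − rₚ = 3.94839 × 10^11 m
rₐ + rₚ = 5.35374 × 10^11 m
e = (rₐ − rₚ)/(rₐ + rₚ) = 0.737502

Final answer: e = 0.7375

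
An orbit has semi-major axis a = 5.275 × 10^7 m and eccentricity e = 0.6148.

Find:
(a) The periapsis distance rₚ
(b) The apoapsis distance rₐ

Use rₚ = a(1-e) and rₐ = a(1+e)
a = 5.275 × 10^7 m
e = 0.6148:  1 − e = 0.3852,  1 + e = 1.6148
(a) rₚ = a(1 − e) = 5.275 × 10^7 m × 0.3852 = 2.03193 × 10^7 m ≈ 2.032 × 10^7 m
(b) rₐ = a(1 + e) = 5.275 × 10^7 m × 1.6148 = 8.51807 × 10^7 m ≈ 8.518 × 10^7 m

Final answer:
(a) rₚ = 2.032 × 10^7 m
(b) rₐ = 8.518 × 10^7 m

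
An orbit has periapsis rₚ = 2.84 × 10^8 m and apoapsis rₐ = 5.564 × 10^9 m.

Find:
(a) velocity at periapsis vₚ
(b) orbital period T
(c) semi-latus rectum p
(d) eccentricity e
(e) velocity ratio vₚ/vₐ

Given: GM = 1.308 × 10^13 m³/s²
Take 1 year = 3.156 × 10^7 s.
rₚ = 2.84 × 10^8 m
rₐ = 5.564 × 10^9 m
GM = 1.308 × 10^13 m³/s²
a = (rₚ + rₐ)/2 = 2.924 × 10^9 m
e = (rₐ − rₚ)/(rₐ + rₚ) = (5.28 × 10^9) / (5.848 × 10^9) = 0.902873
(a) vₚ² = GM (2/rₚ − 1/a) = 1.308 × 10^13 × (7.04225 × 10^-9 − 3.41997 × 10^-10) = 87639.4 m²/s²;  vₚ = 296.039 m/s ≈ 296 m/s
(b) a³ = 2.49995 × 10^28 m³;  T = 2π √(a³/GM) = 2π × 4.37182 × 10^7 s = 2.74689 × 10^8 s ≈ 8.704 years
(c) 1 − e² = 0.184821;  p = a(1 − e²) = 2.924 × 10^9 × 0.184821 = 5.40416 × 10^8 m ≈ 5.404 × 10^8 m
(d) e = 0.902873 ≈ 0.9029
(e) vₚ/vₐ = rₐ/rₚ (angular momentum) = (5.564 × 10^9) / (2.84 × 10^8) = 19.5915 ≈ 19.59

Final answer:
(a) velocity at periapsis vₚ = 296 m/s
(b) orbital period T = 8.704 years
(c) semi-latus rectum p = 5.404 × 10^8 m
(d) eccentricity e = 0.9029
(e) velocity ratio vₚ/vₐ = 19.59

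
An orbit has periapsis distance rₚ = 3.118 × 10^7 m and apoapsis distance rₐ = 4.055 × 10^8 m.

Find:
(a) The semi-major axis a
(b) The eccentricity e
rₚ = 3.118 × 10^7 m
rₐ = 4.055 × 10^8 m
(a) a = (rₚ + rₐ)/2 = 2.1834 × 10^8 m ≈ 2.183 × 10^8 m
(b) e = (rₐ − rₚ)/(rₐ + rₚ) = (3.7432 × 10^8) / (4.3668 × 10^8) = 0.857195

Final answer:
(a) a = 2.183 × 10^8 m
(b) e = 0.8572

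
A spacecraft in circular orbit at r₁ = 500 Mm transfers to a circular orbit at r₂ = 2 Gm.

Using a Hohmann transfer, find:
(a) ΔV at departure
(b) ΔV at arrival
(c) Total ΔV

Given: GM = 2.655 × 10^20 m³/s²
r₁ = 500 Mm = 5 × 10^8 m
r₂ = 2 Gm = 2 × 10^9 m
GM = 2.655 × 10^20 m³/s²
Transfer ellipse: a_t = (r₁ + r₂)/2 = 1.25 × 10^9 m
Circular speed at r₁: v₁ = √(GM/r₁) = 728697 m/s
Transfer speed at r₁ (periapsis): v₁ₜ = √(GM(2/r₁ − 1/a_t)) = 921737 m/s
(a) ΔV₁ = v₁ₜ − v₁ = 193040 m/s ≈ 193 km/s
Circular speed at r₂: v₂ = √(GM/r₂) = 364349 m/s
Transfer speed at r₂ (apoapsis): v₂ₜ = √(GM(2/r₂ − 1/a_t)) = 230434 m/s
(b) ΔV₂ = v₂ − v₂ₜ = 133914 m/s ≈ 133.9 km/s
(c) ΔV_total = ΔV₁ + ΔV₂ = 326954 m/s ≈ 327 km/s

Final answer:
(a) ΔV₁ = 193 km/s
(b) ΔV₂ = 133.9 km/s
(c) ΔV_total = 327 km/s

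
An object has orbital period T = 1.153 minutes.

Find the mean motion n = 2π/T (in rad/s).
T = 1.153 minutes = 69.18 s
n = 2π / 69.18 s = 0.0908237 rad/s ≈ 0.09082 rad/s

Final answer: n = 0.09082 rad/s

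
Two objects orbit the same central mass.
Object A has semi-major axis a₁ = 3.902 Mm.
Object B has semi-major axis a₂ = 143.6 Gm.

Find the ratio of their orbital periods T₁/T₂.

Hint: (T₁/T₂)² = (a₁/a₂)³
a₁ = 3.902 Mm = 3.902 × 10^6 m
a₂ = 143.6 Gm = 1.436 × 10^11 m
a₁/a₂ = 2.71727 × 10^-5
T₁/T₂ = (a₁/a₂)^(3/2) = (2.71727 × 10^-5)^1.5 = 1.41644 × 10^-7

Final answer: T₁/T₂ = 1.416 × 10^-7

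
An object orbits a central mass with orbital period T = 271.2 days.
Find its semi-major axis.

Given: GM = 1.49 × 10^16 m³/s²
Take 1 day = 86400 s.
T = 271.2 days = 2.34317 × 10^7 s
GM = 1.49 × 10^16 m³/s²
Kepler's third law: a³ = GM T² / (4π²)
T² = 5.49044 × 10^14 s²
a³ = (1.49 × 10^16) × (5.49044 × 10^14) / (4π²) = 2.07221 × 10^29 m³
a = (a³)^(1/3) = 5.91758 × 10^9 m ≈ 5.918 Gm

Final answer: 5.918 Gm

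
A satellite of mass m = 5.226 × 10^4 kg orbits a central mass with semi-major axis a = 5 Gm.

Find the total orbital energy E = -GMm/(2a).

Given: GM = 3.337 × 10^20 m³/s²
a = 5 Gm = 5 × 10^9 m
GM = 3.337 × 10^20 m³/s²
2a = 1 × 10^10 m
GMm = 3.337 × 10^20 × 52260 = 1.74392 × 10^25 m³·kg/s²
E = −GMm/(2a) = -1.74392 × 10^15 J ≈ -1.744 PJ

Final answer: -1.744 PJ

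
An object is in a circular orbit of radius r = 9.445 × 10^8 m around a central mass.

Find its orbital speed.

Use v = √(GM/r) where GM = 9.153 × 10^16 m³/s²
r = 9.445 × 10^8 m
GM = 9.153 × 10^16 m³/s²
GM/r = (9.153 × 10^16) / (9.445 × 10^8) = 9.69084 × 10^7 m²/s²
v = √(GM/r) = 9844.21 m/s ≈ 9.844 km/s

Final answer: 9.844 km/s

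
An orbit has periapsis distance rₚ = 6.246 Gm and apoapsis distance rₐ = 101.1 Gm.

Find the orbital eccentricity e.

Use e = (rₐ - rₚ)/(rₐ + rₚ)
rₚ = 6.246 Gm = 6.246 × 10^9 m
rₐ = 101.1 Gm = 1.011 × 10^11 m
rₐ − rₚ = 9.4854 × 10^10 m
rₐ + rₚ = 1.07346 × 10^11 m
e = (rₐ − rₚ)/(rₐ + rₚ) = 0.883629

Final answer: e = 0.8836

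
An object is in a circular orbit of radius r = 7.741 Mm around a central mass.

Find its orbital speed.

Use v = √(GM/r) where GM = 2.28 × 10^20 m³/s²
r = 7.741 Mm = 7.741 × 10^6 m
GM = 2.28 × 10^20 m³/s²
GM/r = (2.28 × 10^20) / (7.741 × 10^6) = 2.94536 × 10^13 m²/s²
v = √(GM/r) = 5.42711 × 10^6 m/s ≈ 5427 km/s

Final answer: 5427 km/s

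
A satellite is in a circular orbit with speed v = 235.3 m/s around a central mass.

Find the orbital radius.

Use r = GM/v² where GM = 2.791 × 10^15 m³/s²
v = 235.3 m/s
GM = 2.791 × 10^15 m³/s²
v² = 55366.1 m²/s²
r = GM/v² = (2.791 × 10^15) / 55366.1 = 5.04099 × 10^10 m ≈ 50.41 Gm

Final answer: 50.41 Gm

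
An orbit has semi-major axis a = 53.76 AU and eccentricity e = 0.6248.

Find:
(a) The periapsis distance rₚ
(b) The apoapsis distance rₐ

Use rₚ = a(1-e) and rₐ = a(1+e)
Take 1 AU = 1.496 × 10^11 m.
a = 53.76 AU = 8.0425 × 10^12 m
e = 0.6248:  1 − e = 0.3752,  1 + e = 1.6248
(a) rₚ = a(1 − e) = 8.0425 × 10^12 m × 0.3752 = 3.01754 × 10^12 m ≈ 20.17 AU
(b) rₐ = a(1 + e) = 8.0425 × 10^12 m × 1.6248 = 1.30674 × 10^13 m ≈ 87.35 AU

Final answer:
(a) rₚ = 20.17 AU
(b) rₐ = 87.35 AU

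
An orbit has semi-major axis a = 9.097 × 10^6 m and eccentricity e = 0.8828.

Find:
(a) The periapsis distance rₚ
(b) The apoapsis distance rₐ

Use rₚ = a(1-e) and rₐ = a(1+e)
a = 9.097 × 10^6 m
e = 0.8828:  1 − e = 0.1172,  1 + e = 1.8828
(a) rₚ = a(1 − e) = 9.097 × 10^6 m × 0.1172 = 1.06617 × 10^6 m ≈ 1.066 × 10^6 m
(b) rₐ = a(1 + e) = 9.097 × 10^6 m × 1.8828 = 1.71278 × 10^7 m ≈ 1.713 × 10^7 m

Final answer:
(a) rₚ = 1.066 × 10^6 m
(b) rₐ = 1.713 × 10^7 m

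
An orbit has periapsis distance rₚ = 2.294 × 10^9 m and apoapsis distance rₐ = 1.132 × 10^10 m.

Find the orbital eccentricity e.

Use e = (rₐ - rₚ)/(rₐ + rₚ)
rₚ = 2.294 × 10^9 m
rₐ = 1.132 × 10^10 m
rₐ − rₚ = 9.026 × 10^9 m
rₐ + rₚ = 1.3614 × 10^10 m
e = (rₐ − rₚ)/(rₐ + rₚ) = 0.662994

Final answer: e = 0.663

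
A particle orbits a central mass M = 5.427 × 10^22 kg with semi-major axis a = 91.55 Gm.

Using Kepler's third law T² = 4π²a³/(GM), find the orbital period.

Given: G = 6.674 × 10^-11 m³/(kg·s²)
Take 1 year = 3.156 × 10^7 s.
M = 5.427 × 10^22 kg
GM = G × M = 6.674 × 10^-11 × 5.427 × 10^22 = 3.62198 × 10^12 m³/s²
a = 91.55 Gm = 9.155 × 10^10 m
a³ = 7.67317 × 10^32 m³
T = 2π √(a³/GM) = 2π √((7.67317 × 10^32) / (3.62198 × 10^12)) = 2π × 1.45551 × 10^10 s
T = 9.14522 × 10^10 s ≈ 2898 years

Final answer: 2898 years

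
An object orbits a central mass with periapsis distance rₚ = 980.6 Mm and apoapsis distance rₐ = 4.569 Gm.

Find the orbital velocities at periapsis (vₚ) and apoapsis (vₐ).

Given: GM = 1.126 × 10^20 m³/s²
rₚ = 980.6 Mm = 9.806 × 10^8 m
rₐ = 4.569 Gm = 4.569 × 10^9 m
GM = 1.126 × 10^20 m³/s²
a = (rₚ + rₐ)/2 = 2.7748 × 10^9 m
Vis-viva: v² = GM (2/r − 1/a)
vₚ² = 1.126 × 10^20 × (2.03957 × 10^-9 − 3.60386 × 10^-10) = 1.89076 × 10^11 m²/s²
vₚ = 434828 m/s ≈ 434.8 km/s
vₐ² = 1.126 × 10^20 × (4.37733 × 10^-10 − 3.60386 × 10^-10) = 8.70918 × 10^9 m²/s²
vₐ = 93323 m/s ≈ 93.32 km/s

Final answer: vₚ = 434.8 km/s, vₐ = 93.32 km/s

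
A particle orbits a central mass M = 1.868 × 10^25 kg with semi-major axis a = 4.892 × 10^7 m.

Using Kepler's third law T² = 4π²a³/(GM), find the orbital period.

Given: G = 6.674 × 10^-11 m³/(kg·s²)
M = 1.868 × 10^25 kg
GM = G × M = 6.674 × 10^-11 × 1.868 × 10^25 = 1.2467 × 10^15 m³/s²
a = 4.892 × 10^7 m
a³ = 1.17074 × 10^23 m³
T = 2π √(a³/GM) = 2π √((1.17074 × 10^23) / (1.2467 × 10^15)) = 2π × 9690.54 s
T = 60887.5 s ≈ 16.91 hours

Final answer: 16.91 hours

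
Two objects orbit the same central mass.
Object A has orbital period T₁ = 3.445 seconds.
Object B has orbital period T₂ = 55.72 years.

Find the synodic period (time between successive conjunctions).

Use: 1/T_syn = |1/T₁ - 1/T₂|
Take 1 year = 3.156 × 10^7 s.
T₁ = 3.445 seconds
T₂ = 55.72 years = 1.75852 × 10^9 s
1/T₁ = 0.290276 s⁻¹
1/T₂ = 5.68659 × 10^-10 s⁻¹
|1/T₁ − 1/T₂| = 0.290276 s⁻¹
T_syn = 1 / |1/T₁ − 1/T₂| = 3.445 s ≈ 3.445 seconds

Final answer: T_syn = 3.445 seconds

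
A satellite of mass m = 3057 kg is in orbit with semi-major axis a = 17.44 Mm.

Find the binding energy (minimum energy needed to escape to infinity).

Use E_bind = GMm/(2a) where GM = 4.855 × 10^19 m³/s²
a = 17.44 Mm = 1.744 × 10^7 m
GM = 4.855 × 10^19 m³/s²
m = 3057 kg
GMm = 4.855 × 10^19 × 3057 = 1.48417 × 10^23 m³·kg/s²
2a = 3.488 × 10^7 m
E_bind = GMm/(2a) = 4.25508 × 10^15 J ≈ 4.255 PJ

Final answer: 4.255 PJ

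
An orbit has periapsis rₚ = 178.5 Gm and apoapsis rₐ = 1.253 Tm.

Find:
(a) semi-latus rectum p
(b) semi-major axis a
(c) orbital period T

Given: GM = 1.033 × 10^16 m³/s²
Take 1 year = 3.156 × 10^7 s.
rₚ = 178.5 Gm = 1.785 × 10^11 m
rₐ = 1.253 Tm = 1.253 × 10^12 m
GM = 1.033 × 10^16 m³/s²
a = (rₚ + rₐ)/2 = 7.1575 × 10^11 m
e = (rₐ − rₚ)/(rₐ + rₚ) = (1.0745 × 10^12) / (1.4315 × 10^12) = 0.750611
(a) 1 − e² = 0.436583;  p = a(1 − e²) = 7.1575 × 10^11 × 0.436583 = 3.12484 × 10^11 m ≈ 312.5 Gm
(b) a = 7.1575 × 10^11 m ≈ 715.8 Gm
(c) a³ = 3.66677 × 10^35 m³;  T = 2π √(a³/GM) = 2π × 5.95788 × 10^9 s = 3.74345 × 10^10 s ≈ 1186 years

Final answer:
(a) semi-latus rectum p = 312.5 Gm
(b) semi-major axis a = 715.8 Gm
(c) orbital period T = 1186 years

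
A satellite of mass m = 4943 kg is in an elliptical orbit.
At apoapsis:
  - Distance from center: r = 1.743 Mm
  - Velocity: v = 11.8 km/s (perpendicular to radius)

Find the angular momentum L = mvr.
r = 1.743 Mm = 1.743 × 10^6 m
v = 11.8 km/s = 11800 m/s
vr = 11800 × 1.743 × 10^6 = 2.05674 × 10^10 m²/s
L = m × vr = 4943 × 2.05674 × 10^10 = 1.01665 × 10^14 kg·m²/s ≈ 1.017 × 10^14 kg·m²/s

Final answer: L = 1.017 × 10^14 kg·m²/s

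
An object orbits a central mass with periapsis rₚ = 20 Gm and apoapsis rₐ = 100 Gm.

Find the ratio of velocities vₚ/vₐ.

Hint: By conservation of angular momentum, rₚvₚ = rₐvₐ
rₚ = 20 Gm = 2 × 10^10 m
rₐ = 100 Gm = 1 × 10^11 m
rₚvₚ = rₐvₐ  ⇒  vₚ/vₐ = rₐ/rₚ
vₚ/vₐ = (1 × 10^11) / (2 × 10^10) = 5

Final answer: vₚ/vₐ = 5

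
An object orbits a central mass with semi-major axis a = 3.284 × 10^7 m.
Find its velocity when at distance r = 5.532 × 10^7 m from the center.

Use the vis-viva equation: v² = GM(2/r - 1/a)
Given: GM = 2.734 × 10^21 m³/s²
a = 3.284 × 10^7 m
r = 5.532 × 10^7 m
GM = 2.734 × 10^21 m³/s²
2/r − 1/a = 3.61533 × 10^-8 − 3.04507 × 10^-8 = 5.70262 × 10^-9 m⁻¹
v² = GM (2/r − 1/a) = 1.5591 × 10^13 m²/s²
v = 3.94854 × 10^6 m/s ≈ 3949 km/s

Final answer: 3949 km/s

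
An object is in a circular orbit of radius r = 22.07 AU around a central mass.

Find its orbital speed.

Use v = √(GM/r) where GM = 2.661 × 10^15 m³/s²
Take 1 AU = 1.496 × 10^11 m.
r = 22.07 AU = 3.30167 × 10^12 m
GM = 2.661 × 10^15 m³/s²
GM/r = (2.661 × 10^15) / (3.30167 × 10^12) = 805.955 m²/s²
v = √(GM/r) = 28.3894 m/s ≈ 28.39 m/s

Final answer: 28.39 m/s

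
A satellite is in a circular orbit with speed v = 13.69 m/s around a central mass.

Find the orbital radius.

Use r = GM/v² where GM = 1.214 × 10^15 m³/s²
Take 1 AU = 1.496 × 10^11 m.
v = 13.69 m/s
GM = 1.214 × 10^15 m³/s²
v² = 187.416 m²/s²
r = GM/v² = (1.214 × 10^15) / 187.416 = 6.47757 × 10^12 m ≈ 43.3 AU

Final answer: 43.3 AU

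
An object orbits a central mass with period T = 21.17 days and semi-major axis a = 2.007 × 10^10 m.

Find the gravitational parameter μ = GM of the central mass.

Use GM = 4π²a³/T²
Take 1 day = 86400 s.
T = 21.17 days = 1.82909 × 10^6 s
a = 2.007 × 10^10 m
a³ = 8.08429 × 10^30 m³
T² = 3.34556 × 10^12 s²
GM = 4π² × (8.08429 × 10^30) / (3.34556 × 10^12) = 9.53965 × 10^19 m³/s²
GM ≈ 9.54 × 10^19 m³/s²

Final answer: GM = 9.54 × 10^19 m³/s²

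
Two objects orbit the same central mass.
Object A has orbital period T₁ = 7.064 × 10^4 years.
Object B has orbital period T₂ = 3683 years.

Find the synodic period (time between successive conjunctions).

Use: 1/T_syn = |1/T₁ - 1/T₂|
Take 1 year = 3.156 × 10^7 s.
T₁ = 7.064 × 10^4 years = 2.2294 × 10^12 s
T₂ = 3683 years = 1.16235 × 10^11 s
1/T₁ = 4.48552 × 10^-13 s⁻¹
1/T₂ = 8.60323 × 10^-12 s⁻¹
|1/T₁ − 1/T₂| = 8.15467 × 10^-12 s⁻¹
T_syn = 1 / |1/T₁ − 1/T₂| = 1.22629 × 10^11 s ≈ 3886 years

Final answer: T_syn = 3886 years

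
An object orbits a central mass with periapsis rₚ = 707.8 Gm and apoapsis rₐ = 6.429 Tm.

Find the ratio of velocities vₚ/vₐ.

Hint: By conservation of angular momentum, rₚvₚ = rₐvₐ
rₚ = 707.8 Gm = 7.078 × 10^11 m
rₐ = 6.429 Tm = 6.429 × 10^12 m
rₚvₚ = rₐvₐ  ⇒  vₚ/vₐ = rₐ/rₚ
vₚ/vₐ = (6.429 × 10^12) / (7.078 × 10^11) = 9.08307

Final answer: vₚ/vₐ = 9.083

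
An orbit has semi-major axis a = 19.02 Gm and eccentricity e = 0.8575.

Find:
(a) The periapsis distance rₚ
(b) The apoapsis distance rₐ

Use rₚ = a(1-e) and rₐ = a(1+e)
a = 19.02 Gm = 1.902 × 10^10 m
e = 0.8575:  1 − e = 0.1425,  1 + e = 1.8575
(a) rₚ = a(1 − e) = 1.902 × 10^10 m × 0.1425 = 2.71035 × 10^9 m ≈ 2.71 Gm
(b) rₐ = a(1 + e) = 1.902 × 10^10 m × 1.8575 = 3.53296 × 10^10 m ≈ 35.33 Gm

Final answer:
(a) rₚ = 2.71 Gm
(b) rₐ = 35.33 Gm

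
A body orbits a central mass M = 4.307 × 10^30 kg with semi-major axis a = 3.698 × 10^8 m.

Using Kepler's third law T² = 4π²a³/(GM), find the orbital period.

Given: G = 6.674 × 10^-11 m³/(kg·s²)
M = 4.307 × 10^30 kg
GM = G × M = 6.674 × 10^-11 × 4.307 × 10^30 = 2.87449 × 10^20 m³/s²
a = 3.698 × 10^8 m
a³ = 5.05709 × 10^25 m³
T = 2π √(a³/GM) = 2π √((5.05709 × 10^25) / (2.87449 × 10^20)) = 2π × 419.44 s
T = 2635.42 s ≈ 43.92 minutes

Final answer: 43.92 minutes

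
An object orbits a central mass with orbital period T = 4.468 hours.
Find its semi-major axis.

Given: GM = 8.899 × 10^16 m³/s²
T = 4.468 hours = 16084.8 s
GM = 8.899 × 10^16 m³/s²
Kepler's third law: a³ = GM T² / (4π²)
T² = 2.58721 × 10^8 s²
a³ = (8.899 × 10^16) × (2.58721 × 10^8) / (4π²) = 5.83194 × 10^23 m³
a = (a³)^(1/3) = 8.35483 × 10^7 m ≈ 83.55 Mm

Final answer: 83.55 Mm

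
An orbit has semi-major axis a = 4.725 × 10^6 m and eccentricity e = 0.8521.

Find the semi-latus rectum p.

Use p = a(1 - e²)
a = 4.725 × 10^6 m
e = 0.8521,  e² = 0.726074,  1 − e² = 0.273926
p = a(1 − e²) = 4.725 × 10^6 m × 0.273926 = 1.2943 × 10^6 m ≈ 1.294 × 10^6 m

Final answer: p = 1.294 × 10^6 m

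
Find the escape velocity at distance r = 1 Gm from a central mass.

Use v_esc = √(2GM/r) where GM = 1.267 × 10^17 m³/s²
r = 1 Gm = 1 × 10^9 m
GM = 1.267 × 10^17 m³/s²
2GM/r = 2 × (1.267 × 10^17) / (1 × 10^9) = 2.534 × 10^8 m²/s²
v_esc = √(2GM/r) = 15918.5 m/s ≈ 15.92 km/s

Final answer: 15.92 km/s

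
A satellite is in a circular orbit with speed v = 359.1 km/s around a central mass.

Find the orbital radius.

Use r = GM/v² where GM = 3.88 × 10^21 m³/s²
v = 359.1 km/s = 359100 m/s
GM = 3.88 × 10^21 m³/s²
v² = 1.28953 × 10^11 m²/s²
r = GM/v² = (3.88 × 10^21) / (1.28953 × 10^11) = 3.00885 × 10^10 m ≈ 30.09 Gm

Final answer: 30.09 Gm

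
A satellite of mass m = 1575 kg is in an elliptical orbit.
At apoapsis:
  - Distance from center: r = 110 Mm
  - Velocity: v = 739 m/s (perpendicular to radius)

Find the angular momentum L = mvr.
r = 110 Mm = 1.1 × 10^8 m
v = 739 m/s
vr = 739 × 1.1 × 10^8 = 8.129 × 10^10 m²/s
L = m × vr = 1575 × 8.129 × 10^10 = 1.28032 × 10^14 kg·m²/s ≈ 1.28 × 10^14 kg·m²/s

Final answer: L = 1.28 × 10^14 kg·m²/s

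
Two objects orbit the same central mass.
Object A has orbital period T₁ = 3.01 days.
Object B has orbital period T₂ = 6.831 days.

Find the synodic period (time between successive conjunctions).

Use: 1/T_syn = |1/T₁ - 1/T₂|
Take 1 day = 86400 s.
T₁ = 3.01 days = 260064 s
T₂ = 6.831 days = 590198 s
1/T₁ = 3.84521 × 10^-6 s⁻¹
1/T₂ = 1.69435 × 10^-6 s⁻¹
|1/T₁ − 1/T₂| = 2.15086 × 10^-6 s⁻¹
T_syn = 1 / |1/T₁ − 1/T₂| = 464930 s ≈ 5.381 days

Final answer: T_syn = 5.381 days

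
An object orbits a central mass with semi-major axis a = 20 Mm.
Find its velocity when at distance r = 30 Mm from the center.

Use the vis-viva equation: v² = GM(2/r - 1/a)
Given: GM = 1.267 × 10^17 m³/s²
a = 20 Mm = 2 × 10^7 m
r = 30 Mm = 3 × 10^7 m
GM = 1.267 × 10^17 m³/s²
2/r − 1/a = 6.66667 × 10^-8 − 5 × 10^-8 = 1.66667 × 10^-8 m⁻¹
v² = GM (2/r − 1/a) = 2.11167 × 10^9 m²/s²
v = 45952.9 m/s ≈ 45.95 km/s

Final answer: 45.95 km/s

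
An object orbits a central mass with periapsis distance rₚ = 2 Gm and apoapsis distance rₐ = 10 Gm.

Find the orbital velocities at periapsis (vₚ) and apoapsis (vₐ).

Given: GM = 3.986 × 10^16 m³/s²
rₚ = 2 Gm = 2 × 10^9 m
rₐ = 10 Gm = 1 × 10^10 m
GM = 3.986 × 10^16 m³/s²
a = (rₚ + rₐ)/2 = 6 × 10^9 m
Vis-viva: v² = GM (2/r − 1/a)
vₚ² = 3.986 × 10^16 × (1 × 10^-9 − 1.66667 × 10^-10) = 3.32167 × 10^7 m²/s²
vₚ = 5763.39 m/s ≈ 5.763 km/s
vₐ² = 3.986 × 10^16 × (2 × 10^-10 − 1.66667 × 10^-10) = 1.32867 × 10^6 m²/s²
vₐ = 1152.68 m/s ≈ 1.153 km/s

Final answer: vₚ = 5.763 km/s, vₐ = 1.153 km/s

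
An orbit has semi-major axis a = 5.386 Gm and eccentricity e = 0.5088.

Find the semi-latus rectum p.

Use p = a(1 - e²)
a = 5.386 Gm = 5.386 × 10^9 m
e = 0.5088,  e² = 0.258877,  1 − e² = 0.741123
p = a(1 − e²) = 5.386 × 10^9 m × 0.741123 = 3.99169 × 10^9 m ≈ 3.992 Gm

Final answer: p = 3.992 Gm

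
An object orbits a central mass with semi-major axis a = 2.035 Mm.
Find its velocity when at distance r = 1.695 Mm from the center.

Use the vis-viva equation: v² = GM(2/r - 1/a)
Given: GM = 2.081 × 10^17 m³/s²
a = 2.035 Mm = 2.035 × 10^6 m
r = 1.695 Mm = 1.695 × 10^6 m
GM = 2.081 × 10^17 m³/s²
2/r − 1/a = 1.17994 × 10^-6 − 4.914 × 10^-7 = 6.88541 × 10^-7 m⁻¹
v² = GM (2/r − 1/a) = 1.43285 × 10^11 m²/s²
v = 378530 m/s ≈ 378.5 km/s

Final answer: 378.5 km/s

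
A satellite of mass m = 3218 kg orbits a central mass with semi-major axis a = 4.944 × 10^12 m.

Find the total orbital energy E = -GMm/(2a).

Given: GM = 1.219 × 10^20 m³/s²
a = 4.944 × 10^12 m
GM = 1.219 × 10^20 m³/s²
2a = 9.888 × 10^12 m
GMm = 1.219 × 10^20 × 3218 = 3.92274 × 10^23 m³·kg/s²
E = −GMm/(2a) = -3.96717 × 10^10 J ≈ -39.67 GJ

Final answer: -39.67 GJ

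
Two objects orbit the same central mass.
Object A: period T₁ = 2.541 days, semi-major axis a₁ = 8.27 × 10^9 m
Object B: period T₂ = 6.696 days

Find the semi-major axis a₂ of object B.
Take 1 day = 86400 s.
T₁ = 2.541 days = 219542 s
T₂ = 6.696 days = 578534 s
a₁ = 8.27 × 10^9 m
Kepler's third law: (T₂/T₁)² = (a₂/a₁)³  ⇒  a₂ = a₁ (T₂/T₁)^(2/3)
T₂/T₁ = 2.63518
(T₂/T₁)^(2/3) = 1.90783
a₂ = 8.27 × 10^9 m × 1.90783 = 1.57778 × 10^10 m ≈ 1.578 × 10^10 m

Final answer: a₂ = 1.578 × 10^10 m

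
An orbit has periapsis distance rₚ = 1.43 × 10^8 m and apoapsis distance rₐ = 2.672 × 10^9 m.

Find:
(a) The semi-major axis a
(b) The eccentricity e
rₚ = 1.43 × 10^8 m
rₐ = 2.672 × 10^9 m
(a) a = (rₚ + rₐ)/2 = 1.4075 × 10^9 m ≈ 1.407 × 10^9 m
(b) e = (rₐ − rₚ)/(rₐ + rₚ) = (2.529 × 10^9) / (2.815 × 10^9) = 0.898401

Final answer:
(a) a = 1.407 × 10^9 m
(b) e = 0.8984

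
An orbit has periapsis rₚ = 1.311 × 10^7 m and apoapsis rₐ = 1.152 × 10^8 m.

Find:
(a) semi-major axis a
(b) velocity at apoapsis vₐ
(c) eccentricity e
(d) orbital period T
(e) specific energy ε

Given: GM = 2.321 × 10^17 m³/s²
rₚ = 1.311 × 10^7 m
rₐ = 1.152 × 10^8 m
GM = 2.321 × 10^17 m³/s²
a = (rₚ + rₐ)/2 = 6.4155 × 10^7 m
e = (rₐ − rₚ)/(rₐ + rₚ) = (1.0209 × 10^8) / (1.2831 × 10^8) = 0.795651
(a) a = 6.4155 × 10^7 m ≈ 6.415 × 10^7 m
(b) vₐ² = GM (2/rₐ − 1/a) = 2.321 × 10^17 × (1.73611 × 10^-8 − 1.55872 × 10^-8) = 4.11713 × 10^8 m²/s²;  vₐ = 20290.7 m/s ≈ 20.29 km/s
(c) e = 0.795651 ≈ 0.7957
(d) a³ = 2.64053 × 10^23 m³;  T = 2π √(a³/GM) = 2π × 1066.62 s = 6701.75 s ≈ 1.862 hours
(e) 2a = 1.2831 × 10^8 m;  ε = −GM/(2a) = -1.8089 × 10^9 J/kg ≈ -1.809 GJ/kg

Final answer:
(a) semi-major axis a = 6.415 × 10^7 m
(b) velocity at apoapsis vₐ = 20.29 km/s
(c) eccentricity e = 0.7957
(d) orbital period T = 1.862 hours
(e) specific energy ε = -1.809 GJ/kg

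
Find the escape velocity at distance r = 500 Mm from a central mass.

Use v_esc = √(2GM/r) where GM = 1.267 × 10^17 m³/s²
r = 500 Mm = 5 × 10^8 m
GM = 1.267 × 10^17 m³/s²
2GM/r = 2 × (1.267 × 10^17) / (5 × 10^8) = 5.068 × 10^8 m²/s²
v_esc = √(2GM/r) = 22512.2 m/s ≈ 22.51 km/s

Final answer: 22.51 km/s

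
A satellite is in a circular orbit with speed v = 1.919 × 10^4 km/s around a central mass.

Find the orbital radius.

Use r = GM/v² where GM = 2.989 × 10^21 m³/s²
v = 1.919 × 10^4 km/s = 1.919 × 10^7 m/s
GM = 2.989 × 10^21 m³/s²
v² = 3.68256 × 10^14 m²/s²
r = GM/v² = (2.989 × 10^21) / (3.68256 × 10^14) = 8.11663 × 10^6 m ≈ 8.117 Mm

Final answer: 8.117 Mm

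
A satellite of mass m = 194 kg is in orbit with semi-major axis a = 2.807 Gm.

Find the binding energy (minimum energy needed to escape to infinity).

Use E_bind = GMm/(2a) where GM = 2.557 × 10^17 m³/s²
a = 2.807 Gm = 2.807 × 10^9 m
GM = 2.557 × 10^17 m³/s²
m = 194 kg
GMm = 2.557 × 10^17 × 194 = 4.96058 × 10^19 m³·kg/s²
2a = 5.614 × 10^9 m
E_bind = GMm/(2a) = 8.83609 × 10^9 J ≈ 8.836 GJ

Final answer: 8.836 GJ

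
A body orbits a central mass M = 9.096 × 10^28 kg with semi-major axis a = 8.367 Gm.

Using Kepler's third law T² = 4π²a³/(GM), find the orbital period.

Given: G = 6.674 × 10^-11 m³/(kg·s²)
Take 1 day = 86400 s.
M = 9.096 × 10^28 kg
GM = G × M = 6.674 × 10^-11 × 9.096 × 10^28 = 6.07067 × 10^18 m³/s²
a = 8.367 Gm = 8.367 × 10^9 m
a³ = 5.85746 × 10^29 m³
T = 2π √(a³/GM) = 2π √((5.85746 × 10^29) / (6.07067 × 10^18)) = 2π × 310625 s
T = 1.95171 × 10^6 s ≈ 22.59 days

Final answer: 22.59 days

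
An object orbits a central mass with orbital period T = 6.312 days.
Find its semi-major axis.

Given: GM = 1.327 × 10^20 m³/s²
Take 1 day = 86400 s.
T = 6.312 days = 545357 s
GM = 1.327 × 10^20 m³/s²
Kepler's third law: a³ = GM T² / (4π²)
T² = 2.97414 × 10^11 s²
a³ = (1.327 × 10^20) × (2.97414 × 10^11) / (4π²) = 9.99707 × 10^29 m³
a = (a³)^(1/3) = 9.99902 × 10^9 m ≈ 9.999 Gm

Final answer: 9.999 Gm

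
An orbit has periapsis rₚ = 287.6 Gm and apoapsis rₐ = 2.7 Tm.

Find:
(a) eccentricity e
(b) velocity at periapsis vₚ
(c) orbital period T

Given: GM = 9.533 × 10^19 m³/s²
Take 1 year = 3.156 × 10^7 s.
rₚ = 287.6 Gm = 2.876 × 10^11 m
rₐ = 2.7 Tm = 2.7 × 10^12 m
GM = 9.533 × 10^19 m³/s²
a = (rₚ + rₐ)/2 = 1.4938 × 10^12 m
e = (rₐ − rₚ)/(rₐ + rₚ) = (2.4124 × 10^12) / (2.9876 × 10^12) = 0.807471
(a) e = 0.807471 ≈ 0.8075
(b) vₚ² = GM (2/rₚ − 1/a) = 9.533 × 10^19 × (6.9541 × 10^-12 − 6.69434 × 10^-13) = 5.99118 × 10^8 m²/s²;  vₚ = 24476.9 m/s ≈ 24.48 km/s
(c) a³ = 3.33332 × 10^36 m³;  T = 2π √(a³/GM) = 2π × 1.86992 × 10^8 s = 1.17491 × 10^9 s ≈ 37.23 years

Final answer:
(a) eccentricity e = 0.8075
(b) velocity at periapsis vₚ = 24.48 km/s
(c) orbital period T = 37.23 years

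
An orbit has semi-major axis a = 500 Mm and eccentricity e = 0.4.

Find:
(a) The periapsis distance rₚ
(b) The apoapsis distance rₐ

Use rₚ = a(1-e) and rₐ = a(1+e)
a = 500 Mm = 5 × 10^8 m
e = 0.4:  1 − e = 0.6,  1 + e = 1.4
(a) rₚ = a(1 − e) = 5 × 10^8 m × 0.6 = 3 × 10^8 m ≈ 300 Mm
(b) rₐ = a(1 + e) = 5 × 10^8 m × 1.4 = 7 × 10^8 m ≈ 700 Mm

Final answer:
(a) rₚ = 300 Mm
(b) rₐ = 700 Mm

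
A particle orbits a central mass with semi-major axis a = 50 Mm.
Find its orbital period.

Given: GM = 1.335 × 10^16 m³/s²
a = 50 Mm = 5 × 10^7 m
GM = 1.335 × 10^16 m³/s²
a³ = 1.25 × 10^23 m³
T = 2π √(a³/GM) = 2π √((1.25 × 10^23) / (1.335 × 10^16)) = 2π × 3059.95 s
T = 19226.2 s ≈ 5.341 hours

Final answer: 5.341 hours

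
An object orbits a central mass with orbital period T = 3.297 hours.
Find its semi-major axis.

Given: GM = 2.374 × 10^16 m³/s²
T = 3.297 hours = 11869.2 s
GM = 2.374 × 10^16 m³/s²
Kepler's third law: a³ = GM T² / (4π²)
T² = 1.40878 × 10^8 s²
a³ = (2.374 × 10^16) × (1.40878 × 10^8) / (4π²) = 8.47157 × 10^22 m³
a = (a³)^(1/3) = 4.39192 × 10^7 m ≈ 43.92 Mm

Final answer: 43.92 Mm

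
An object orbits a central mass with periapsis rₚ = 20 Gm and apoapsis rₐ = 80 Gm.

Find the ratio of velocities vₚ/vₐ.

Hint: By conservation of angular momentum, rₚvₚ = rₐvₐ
rₚ = 20 Gm = 2 × 10^10 m
rₐ = 80 Gm = 8 × 10^10 m
rₚvₚ = rₐvₐ  ⇒  vₚ/vₐ = rₐ/rₚ
vₚ/vₐ = (8 × 10^10) / (2 × 10^10) = 4

Final answer: vₚ/vₐ = 4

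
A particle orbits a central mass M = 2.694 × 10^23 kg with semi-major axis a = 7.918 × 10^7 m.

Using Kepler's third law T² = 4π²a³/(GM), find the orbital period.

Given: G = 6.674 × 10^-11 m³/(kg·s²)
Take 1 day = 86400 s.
M = 2.694 × 10^23 kg
GM = G × M = 6.674 × 10^-11 × 2.694 × 10^23 = 1.79798 × 10^13 m³/s²
a = 7.918 × 10^7 m
a³ = 4.96417 × 10^23 m³
T = 2π √(a³/GM) = 2π √((4.96417 × 10^23) / (1.79798 × 10^13)) = 2π × 166162 s
T = 1.04403 × 10^6 s ≈ 12.08 days

Final answer: 12.08 days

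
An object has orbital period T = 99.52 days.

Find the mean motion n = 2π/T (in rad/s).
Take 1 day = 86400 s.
T = 99.52 days = 8.59853 × 10^6 s
n = 2π / (8.59853 × 10^6 s) = 7.30728 × 10^-7 rad/s ≈ 7.307 × 10^-7 rad/s

Final answer: n = 7.307 × 10^-7 rad/s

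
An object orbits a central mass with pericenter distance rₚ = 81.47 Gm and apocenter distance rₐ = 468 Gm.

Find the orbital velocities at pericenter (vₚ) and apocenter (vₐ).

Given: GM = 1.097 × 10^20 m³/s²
rₚ = 81.47 Gm = 8.147 × 10^10 m
rₐ = 468 Gm = 4.68 × 10^11 m
GM = 1.097 × 10^20 m³/s²
a = (rₚ + rₐ)/2 = 2.74735 × 10^11 m
Vis-viva: v² = GM (2/r − 1/a)
vₚ² = 1.097 × 10^20 × (2.45489 × 10^-11 − 3.63987 × 10^-12) = 2.29372 × 10^9 m²/s²
vₚ = 47892.8 m/s ≈ 47.89 km/s
vₐ² = 1.097 × 10^20 × (4.2735 × 10^-12 − 3.63987 × 10^-12) = 6.95096 × 10^7 m²/s²
vₐ = 8337.24 m/s ≈ 8.337 km/s

Final answer: vₚ = 47.89 km/s, vₐ = 8.337 km/s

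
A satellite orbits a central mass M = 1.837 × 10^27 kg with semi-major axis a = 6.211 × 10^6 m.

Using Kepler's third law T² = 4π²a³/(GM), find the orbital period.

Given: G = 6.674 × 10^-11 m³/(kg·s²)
M = 1.837 × 10^27 kg
GM = G × M = 6.674 × 10^-11 × 1.837 × 10^27 = 1.22601 × 10^17 m³/s²
a = 6.211 × 10^6 m
a³ = 2.39599 × 10^20 m³
T = 2π √(a³/GM) = 2π √((2.39599 × 10^20) / (1.22601 × 10^17)) = 2π × 44.2074 s
T = 277.763 s ≈ 4.629 minutes

Final answer: 4.629 minutes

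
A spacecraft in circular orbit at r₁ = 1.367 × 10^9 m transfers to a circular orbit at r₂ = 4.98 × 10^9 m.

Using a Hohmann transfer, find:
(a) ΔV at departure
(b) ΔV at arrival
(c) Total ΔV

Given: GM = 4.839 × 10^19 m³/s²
r₁ = 1.367 × 10^9 m
r₂ = 4.98 × 10^9 m
GM = 4.839 × 10^19 m³/s²
Transfer ellipse: a_t = (r₁ + r₂)/2 = 3.1735 × 10^9 m
Circular speed at r₁: v₁ = √(GM/r₁) = 188145 m/s
Transfer speed at r₁ (periapsis): v₁ₜ = √(GM(2/r₁ − 1/a_t)) = 235689 m/s
(a) ΔV₁ = v₁ₜ − v₁ = 47543.4 m/s ≈ 47.54 km/s
Circular speed at r₂: v₂ = √(GM/r₂) = 98574.2 m/s
Transfer speed at r₂ (apoapsis): v₂ₜ = √(GM(2/r₂ − 1/a_t)) = 64696.1 m/s
(b) ΔV₂ = v₂ − v₂ₜ = 33878.1 m/s ≈ 33.88 km/s
(c) ΔV_total = ΔV₁ + ΔV₂ = 81421.5 m/s ≈ 81.42 km/s

Final answer:
(a) ΔV₁ = 47.54 km/s
(b) ΔV₂ = 33.88 km/s
(c) ΔV_total = 81.42 km/s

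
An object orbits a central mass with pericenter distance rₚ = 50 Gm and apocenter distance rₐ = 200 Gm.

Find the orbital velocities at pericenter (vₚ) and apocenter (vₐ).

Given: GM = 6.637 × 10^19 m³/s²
rₚ = 50 Gm = 5 × 10^10 m
rₐ = 200 Gm = 2 × 10^11 m
GM = 6.637 × 10^19 m³/s²
a = (rₚ + rₐ)/2 = 1.25 × 10^11 m
Vis-viva: v² = GM (2/r − 1/a)
vₚ² = 6.637 × 10^19 × (4 × 10^-11 − 8 × 10^-12) = 2.12384 × 10^9 m²/s²
vₚ = 46085.1 m/s ≈ 46.09 km/s
vₐ² = 6.637 × 10^19 × (1 × 10^-11 − 8 × 10^-12) = 1.3274 × 10^8 m²/s²
vₐ = 11521.3 m/s ≈ 11.52 km/s

Final answer: vₚ = 46.09 km/s, vₐ = 11.52 km/s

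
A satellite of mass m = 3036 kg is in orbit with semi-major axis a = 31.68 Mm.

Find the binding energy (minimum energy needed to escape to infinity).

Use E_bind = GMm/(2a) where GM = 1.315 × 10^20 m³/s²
a = 31.68 Mm = 3.168 × 10^7 m
GM = 1.315 × 10^20 m³/s²
m = 3036 kg
GMm = 1.315 × 10^20 × 3036 = 3.99234 × 10^23 m³·kg/s²
2a = 6.336 × 10^7 m
E_bind = GMm/(2a) = 6.30104 × 10^15 J ≈ 6.301 PJ

Final answer: 6.301 PJ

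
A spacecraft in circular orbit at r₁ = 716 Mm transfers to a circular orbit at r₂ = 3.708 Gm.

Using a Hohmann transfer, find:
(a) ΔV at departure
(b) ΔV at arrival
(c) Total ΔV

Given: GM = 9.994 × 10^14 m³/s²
r₁ = 716 Mm = 7.16 × 10^8 m
r₂ = 3.708 Gm = 3.708 × 10^9 m
GM = 9.994 × 10^14 m³/s²
Transfer ellipse: a_t = (r₁ + r₂)/2 = 2.212 × 10^9 m
Circular speed at r₁: v₁ = √(GM/r₁) = 1181.44 m/s
Transfer speed at r₁ (periapsis): v₁ₜ = √(GM(2/r₁ − 1/a_t)) = 1529.64 m/s
(a) ΔV₁ = v₁ₜ − v₁ = 348.2 m/s ≈ 348.2 m/s
Circular speed at r₂: v₂ = √(GM/r₂) = 519.158 m/s
Transfer speed at r₂ (apoapsis): v₂ₜ = √(GM(2/r₂ − 1/a_t)) = 295.368 m/s
(b) ΔV₂ = v₂ − v₂ₜ = 223.79 m/s ≈ 223.8 m/s
(c) ΔV_total = ΔV₁ + ΔV₂ = 571.99 m/s ≈ 572 m/s

Final answer:
(a) ΔV₁ = 348.2 m/s
(b) ΔV₂ = 223.8 m/s
(c) ΔV_total = 572 m/s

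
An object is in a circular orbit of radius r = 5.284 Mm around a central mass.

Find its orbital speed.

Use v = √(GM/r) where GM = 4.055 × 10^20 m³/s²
r = 5.284 Mm = 5.284 × 10^6 m
GM = 4.055 × 10^20 m³/s²
GM/r = (4.055 × 10^20) / (5.284 × 10^6) = 7.67411 × 10^13 m²/s²
v = √(GM/r) = 8.7602 × 10^6 m/s ≈ 8760 km/s

Final answer: 8760 km/s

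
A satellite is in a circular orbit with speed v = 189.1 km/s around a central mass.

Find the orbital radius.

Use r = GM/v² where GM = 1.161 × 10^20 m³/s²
v = 189.1 km/s = 189100 m/s
GM = 1.161 × 10^20 m³/s²
v² = 3.57588 × 10^10 m²/s²
r = GM/v² = (1.161 × 10^20) / (3.57588 × 10^10) = 3.24675 × 10^9 m ≈ 3.247 × 10^9 m

Final answer: 3.247 × 10^9 m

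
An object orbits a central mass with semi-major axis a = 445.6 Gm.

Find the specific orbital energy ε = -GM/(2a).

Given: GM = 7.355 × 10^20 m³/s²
a = 445.6 Gm = 4.456 × 10^11 m
GM = 7.355 × 10^20 m³/s²
2a = 8.912 × 10^11 m
ε = −GM/(2a) = -8.25292 × 10^8 J/kg ≈ -825.3 MJ/kg

Final answer: -825.3 MJ/kg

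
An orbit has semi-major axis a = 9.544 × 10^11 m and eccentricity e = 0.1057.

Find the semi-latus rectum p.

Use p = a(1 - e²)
a = 9.544 × 10^11 m
e = 0.1057,  e² = 0.0111725,  1 − e² = 0.988828
p = a(1 − e²) = 9.544 × 10^11 m × 0.988828 = 9.43737 × 10^11 m ≈ 9.437 × 10^11 m

Final answer: p = 9.437 × 10^11 m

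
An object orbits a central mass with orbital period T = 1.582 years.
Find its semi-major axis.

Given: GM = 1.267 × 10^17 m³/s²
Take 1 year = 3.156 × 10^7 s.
T = 1.582 years = 4.99279 × 10^7 s
GM = 1.267 × 10^17 m³/s²
Kepler's third law: a³ = GM T² / (4π²)
T² = 2.4928 × 10^15 s²
a³ = (1.267 × 10^17) × (2.4928 × 10^15) / (4π²) = 8.00025 × 10^30 m³
a = (a³)^(1/3) = 2.00002 × 10^10 m ≈ 20 Gm

Final answer: 20 Gm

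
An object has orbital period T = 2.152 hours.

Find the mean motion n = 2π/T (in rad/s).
T = 2.152 hours = 7747.2 s
n = 2π / 7747.2 s = 0.000811027 rad/s ≈ 0.000811 rad/s

Final answer: n = 0.000811 rad/s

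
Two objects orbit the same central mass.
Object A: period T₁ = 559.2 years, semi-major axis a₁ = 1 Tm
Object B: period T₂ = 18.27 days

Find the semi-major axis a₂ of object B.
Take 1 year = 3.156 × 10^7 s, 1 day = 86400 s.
T₁ = 559.2 years = 1.76484 × 10^10 s
T₂ = 18.27 days = 1.57853 × 10^6 s
a₁ = 1 Tm = 1 × 10^12 m
Kepler's third law: (T₂/T₁)² = (a₂/a₁)³  ⇒  a₂ = a₁ (T₂/T₁)^(2/3)
T₂/T₁ = 8.94434 × 10^-5
(T₂/T₁)^(2/3) = 0.00200001
a₂ = 1 × 10^12 m × 0.00200001 = 2.00001 × 10^9 m ≈ 2 Gm

Final answer: a₂ = 2 Gm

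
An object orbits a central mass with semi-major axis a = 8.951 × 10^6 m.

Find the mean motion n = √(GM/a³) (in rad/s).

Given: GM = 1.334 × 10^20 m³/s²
a = 8.951 × 10^6 m
GM = 1.334 × 10^20 m³/s²
a³ = 7.17158 × 10^20 m³
GM/a³ = (1.334 × 10^20) / (7.17158 × 10^20) = 0.186012 s⁻²
n = √(GM/a³) = 0.431291 rad/s ≈ 0.4313 rad/s

Final answer: n = 0.4313 rad/s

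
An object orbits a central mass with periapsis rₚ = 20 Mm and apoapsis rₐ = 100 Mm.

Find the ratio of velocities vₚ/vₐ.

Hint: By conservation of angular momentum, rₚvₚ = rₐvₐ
rₚ = 20 Mm = 2 × 10^7 m
rₐ = 100 Mm = 1 × 10^8 m
rₚvₚ = rₐvₐ  ⇒  vₚ/vₐ = rₐ/rₚ
vₚ/vₐ = (1 × 10^8) / (2 × 10^7) = 5

Final answer: vₚ/vₐ = 5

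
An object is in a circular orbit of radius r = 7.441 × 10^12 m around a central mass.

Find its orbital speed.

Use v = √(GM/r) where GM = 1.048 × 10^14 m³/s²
r = 7.441 × 10^12 m
GM = 1.048 × 10^14 m³/s²
GM/r = (1.048 × 10^14) / (7.441 × 10^12) = 14.0841 m²/s²
v = √(GM/r) = 3.75288 m/s ≈ 3.753 m/s

Final answer: 3.753 m/s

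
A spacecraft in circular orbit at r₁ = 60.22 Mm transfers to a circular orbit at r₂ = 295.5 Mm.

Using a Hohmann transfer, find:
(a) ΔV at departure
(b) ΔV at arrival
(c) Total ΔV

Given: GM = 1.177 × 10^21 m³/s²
r₁ = 60.22 Mm = 6.022 × 10^7 m
r₂ = 295.5 Mm = 2.955 × 10^8 m
GM = 1.177 × 10^21 m³/s²
Transfer ellipse: a_t = (r₁ + r₂)/2 = 1.7786 × 10^8 m
Circular speed at r₁: v₁ = √(GM/r₁) = 4.42097 × 10^6 m/s
Transfer speed at r₁ (periapsis): v₁ₜ = √(GM(2/r₁ − 1/a_t)) = 5.69846 × 10^6 m/s
(a) ΔV₁ = v₁ₜ − v₁ = 1.27749 × 10^6 m/s ≈ 1277 km/s
Circular speed at r₂: v₂ = √(GM/r₂) = 1.99577 × 10^6 m/s
Transfer speed at r₂ (apoapsis): v₂ₜ = √(GM(2/r₂ − 1/a_t)) = 1.16129 × 10^6 m/s
(b) ΔV₂ = v₂ − v₂ₜ = 834475 m/s ≈ 834.5 km/s
(c) ΔV_total = ΔV₁ + ΔV₂ = 2.11196 × 10^6 m/s ≈ 2112 km/s

Final answer:
(a) ΔV₁ = 1277 km/s
(b) ΔV₂ = 834.5 km/s
(c) ΔV_total = 2112 km/s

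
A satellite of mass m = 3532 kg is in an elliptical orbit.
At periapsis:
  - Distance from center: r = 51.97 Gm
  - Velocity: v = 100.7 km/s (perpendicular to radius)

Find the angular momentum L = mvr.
r = 51.97 Gm = 5.197 × 10^10 m
v = 100.7 km/s = 100700 m/s
vr = 100700 × 5.197 × 10^10 = 5.23338 × 10^15 m²/s
L = m × vr = 3532 × 5.23338 × 10^15 = 1.84843 × 10^19 kg·m²/s ≈ 1.848 × 10^19 kg·m²/s

Final answer: L = 1.848 × 10^19 kg·m²/s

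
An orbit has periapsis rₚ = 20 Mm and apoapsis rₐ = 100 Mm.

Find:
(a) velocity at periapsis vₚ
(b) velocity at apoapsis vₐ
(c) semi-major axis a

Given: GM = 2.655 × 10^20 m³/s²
rₚ = 20 Mm = 2 × 10^7 m
rₐ = 100 Mm = 1 × 10^8 m
GM = 2.655 × 10^20 m³/s²
a = (rₚ + rₐ)/2 = 6 × 10^7 m
e = (rₐ − rₚ)/(rₐ + rₚ) = (8 × 10^7) / (1.2 × 10^8) = 0.666667
(a) vₚ² = GM (2/rₚ − 1/a) = 2.655 × 10^20 × (1 × 10^-7 − 1.66667 × 10^-8) = 2.2125 × 10^13 m²/s²;  vₚ = 4.70372 × 10^6 m/s ≈ 4704 km/s
(b) vₐ² = GM (2/rₐ − 1/a) = 2.655 × 10^20 × (2 × 10^-8 − 1.66667 × 10^-8) = 8.85 × 10^11 m²/s²;  vₐ = 940744 m/s ≈ 940.7 km/s
(c) a = 6 × 10^7 m ≈ 60 Mm

Final answer:
(a) velocity at periapsis vₚ = 4704 km/s
(b) velocity at apoapsis vₐ = 940.7 km/s
(c) semi-major axis a = 60 Mm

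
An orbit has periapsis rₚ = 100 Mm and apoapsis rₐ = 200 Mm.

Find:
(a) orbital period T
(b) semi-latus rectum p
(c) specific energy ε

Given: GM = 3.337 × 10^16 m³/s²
rₚ = 100 Mm = 1 × 10^8 m
rₐ = 200 Mm = 2 × 10^8 m
GM = 3.337 × 10^16 m³/s²
a = (rₚ + rₐ)/2 = 1.5 × 10^8 m
e = (rₐ − rₚ)/(rₐ + rₚ) = (1 × 10^8) / (3 × 10^8) = 0.333333
(a) a³ = 3.375 × 10^24 m³;  T = 2π √(a³/GM) = 2π × 10056.8 s = 63188.6 s ≈ 17.55 hours
(b) 1 − e² = 0.888889;  p = a(1 − e²) = 1.5 × 10^8 × 0.888889 = 1.33333 × 10^8 m ≈ 133.3 Mm
(c) 2a = 3 × 10^8 m;  ε = −GM/(2a) = -1.11233 × 10^8 J/kg ≈ -111.2 MJ/kg

Final answer:
(a) orbital period T = 17.55 hours
(b) semi-latus rectum p = 133.3 Mm
(c) specific energy ε = -111.2 MJ/kg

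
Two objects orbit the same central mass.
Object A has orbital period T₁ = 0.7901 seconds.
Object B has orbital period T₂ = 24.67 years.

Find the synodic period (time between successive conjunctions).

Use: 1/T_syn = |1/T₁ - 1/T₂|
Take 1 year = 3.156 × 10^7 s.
T₁ = 0.7901 seconds
T₂ = 24.67 years = 7.78585 × 10^8 s
1/T₁ = 1.26566 s⁻¹
1/T₂ = 1.28438 × 10^-9 s⁻¹
|1/T₁ − 1/T₂| = 1.26566 s⁻¹
T_syn = 1 / |1/T₁ − 1/T₂| = 0.7901 s ≈ 0.7901 seconds

Final answer: T_syn = 0.7901 seconds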